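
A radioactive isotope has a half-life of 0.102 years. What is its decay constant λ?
λ = ln(2)/t½ = 6.796 year⁻¹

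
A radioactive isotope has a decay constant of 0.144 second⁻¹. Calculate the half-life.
t½ = ln(2)/λ = 4.814 seconds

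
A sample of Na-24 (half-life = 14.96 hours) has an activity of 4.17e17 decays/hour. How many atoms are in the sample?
N = A/λ = 9e18 atoms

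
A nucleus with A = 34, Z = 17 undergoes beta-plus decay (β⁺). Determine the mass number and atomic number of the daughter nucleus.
Daughter: A = 34, Z = 16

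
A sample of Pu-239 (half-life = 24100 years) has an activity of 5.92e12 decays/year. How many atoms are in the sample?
N = A/λ = 2.058e17 atoms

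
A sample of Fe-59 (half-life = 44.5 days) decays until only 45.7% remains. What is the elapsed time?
t = t½ × log₂(N₀/N) = 50.27 days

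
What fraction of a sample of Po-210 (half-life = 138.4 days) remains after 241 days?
N/N₀ = (1/2)^(t/t½) = 0.2991 = 29.9%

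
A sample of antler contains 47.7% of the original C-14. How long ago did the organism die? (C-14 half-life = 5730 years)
Age = t½ × log₂(1/ratio) = 6119 years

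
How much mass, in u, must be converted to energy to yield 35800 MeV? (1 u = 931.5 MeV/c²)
m = E/c² = 38.43 u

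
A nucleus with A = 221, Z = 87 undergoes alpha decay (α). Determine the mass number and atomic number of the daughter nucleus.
Daughter: A = 217, Z = 85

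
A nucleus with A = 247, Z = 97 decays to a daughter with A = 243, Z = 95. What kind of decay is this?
ΔA = -4, ΔZ = -2 ⇒ alpha decay (α)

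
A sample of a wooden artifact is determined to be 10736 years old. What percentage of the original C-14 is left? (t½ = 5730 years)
N/N₀ = (1/2)^(t/t½) = 0.2729 = 27.3%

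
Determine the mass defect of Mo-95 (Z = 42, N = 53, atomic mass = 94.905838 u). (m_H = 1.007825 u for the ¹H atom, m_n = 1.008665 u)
Δm = Z·m_H + N·m_n − M = 0.8821 u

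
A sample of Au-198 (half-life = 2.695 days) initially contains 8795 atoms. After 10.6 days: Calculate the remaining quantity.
N = N₀(1/2)^(t/t½) = 575.7 atoms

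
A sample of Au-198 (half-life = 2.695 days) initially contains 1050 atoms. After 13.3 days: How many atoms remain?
N = N₀(1/2)^(t/t½) = 34.32 atoms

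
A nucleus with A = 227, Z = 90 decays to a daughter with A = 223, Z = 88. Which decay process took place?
ΔA = -4, ΔZ = -2 ⇒ alpha decay (α)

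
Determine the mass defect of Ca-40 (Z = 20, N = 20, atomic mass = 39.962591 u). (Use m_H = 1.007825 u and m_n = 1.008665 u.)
Δm = Z·m_H + N·m_n − M = 0.3672 u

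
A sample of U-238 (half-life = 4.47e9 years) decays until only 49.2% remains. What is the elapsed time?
t = t½ × log₂(N₀/N) = 4.574e9 years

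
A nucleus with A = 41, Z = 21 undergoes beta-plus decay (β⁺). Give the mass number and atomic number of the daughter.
Daughter: A = 41, Z = 20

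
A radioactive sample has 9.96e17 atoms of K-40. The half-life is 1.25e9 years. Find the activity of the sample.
A = λN = 5.523e8 decays/year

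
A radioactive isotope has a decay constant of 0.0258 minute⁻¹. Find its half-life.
t½ = ln(2)/λ = 26.87 minutes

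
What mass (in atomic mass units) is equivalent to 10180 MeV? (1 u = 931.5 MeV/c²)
m = E/c² = 10.93 u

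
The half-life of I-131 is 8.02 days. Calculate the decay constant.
λ = ln(2)/t½ = 0.08643 day⁻¹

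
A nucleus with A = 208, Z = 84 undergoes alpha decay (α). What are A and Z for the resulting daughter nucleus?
Daughter: A = 204, Z = 82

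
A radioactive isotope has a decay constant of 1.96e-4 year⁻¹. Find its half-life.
t½ = ln(2)/λ = 3536 years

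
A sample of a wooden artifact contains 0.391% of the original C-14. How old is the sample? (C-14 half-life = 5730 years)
Age = t½ × log₂(1/ratio) = 45830 years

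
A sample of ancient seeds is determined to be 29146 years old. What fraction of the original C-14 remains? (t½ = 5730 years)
N/N₀ = (1/2)^(t/t½) = 0.02943 = 2.94%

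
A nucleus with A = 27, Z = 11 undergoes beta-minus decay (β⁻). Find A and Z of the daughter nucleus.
Daughter: A = 27, Z = 12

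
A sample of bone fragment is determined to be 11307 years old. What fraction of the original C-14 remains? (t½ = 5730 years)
N/N₀ = (1/2)^(t/t½) = 0.2547 = 25.5%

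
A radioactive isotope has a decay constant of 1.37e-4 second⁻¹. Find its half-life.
t½ = ln(2)/λ = 5059 seconds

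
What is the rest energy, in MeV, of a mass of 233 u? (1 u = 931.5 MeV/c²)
E = mc² = 2.17e5 MeV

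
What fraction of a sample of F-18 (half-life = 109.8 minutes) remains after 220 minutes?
N/N₀ = (1/2)^(t/t½) = 0.2494 = 24.9%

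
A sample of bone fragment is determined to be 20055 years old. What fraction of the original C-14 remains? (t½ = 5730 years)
N/N₀ = (1/2)^(t/t½) = 0.08839 = 8.84%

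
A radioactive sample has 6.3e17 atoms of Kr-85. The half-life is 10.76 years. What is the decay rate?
A = λN = 4.058e16 decays/year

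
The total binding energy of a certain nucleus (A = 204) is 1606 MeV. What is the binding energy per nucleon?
B.E./A = 1606/204 = 7.873 MeV/nucleon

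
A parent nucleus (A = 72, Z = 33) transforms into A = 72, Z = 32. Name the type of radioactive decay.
ΔA = 0, ΔZ = -1 ⇒ beta-plus decay (β⁺) or electron capture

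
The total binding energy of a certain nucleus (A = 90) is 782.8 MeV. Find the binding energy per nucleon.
B.E./A = 782.8/90 = 8.698 MeV/nucleon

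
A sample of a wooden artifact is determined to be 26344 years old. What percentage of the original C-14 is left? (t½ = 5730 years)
N/N₀ = (1/2)^(t/t½) = 0.0413 = 4.13%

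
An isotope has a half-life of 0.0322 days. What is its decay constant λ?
λ = ln(2)/t½ = 21.53 day⁻¹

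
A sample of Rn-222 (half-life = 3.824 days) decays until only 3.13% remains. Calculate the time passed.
t = t½ × log₂(N₀/N) = 19.11 days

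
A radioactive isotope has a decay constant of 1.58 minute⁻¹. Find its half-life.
t½ = ln(2)/λ = 0.4387 minutes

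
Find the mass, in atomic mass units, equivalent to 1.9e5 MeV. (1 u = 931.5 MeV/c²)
m = E/c² = 204 u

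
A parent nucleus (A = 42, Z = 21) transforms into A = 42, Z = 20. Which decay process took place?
ΔA = 0, ΔZ = -1 ⇒ beta-plus decay (β⁺) or electron capture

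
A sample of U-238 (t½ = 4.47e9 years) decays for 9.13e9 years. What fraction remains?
N/N₀ = (1/2)^(t/t½) = 0.2427 = 24.3%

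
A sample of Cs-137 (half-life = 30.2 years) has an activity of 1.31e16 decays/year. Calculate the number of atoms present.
N = A/λ = 5.708e17 atoms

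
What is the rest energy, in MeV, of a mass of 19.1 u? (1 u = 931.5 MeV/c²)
E = mc² = 17790 MeV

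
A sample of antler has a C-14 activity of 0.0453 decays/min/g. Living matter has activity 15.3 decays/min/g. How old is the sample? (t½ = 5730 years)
Age = t½ × log₂(A₀/A) = 48130 years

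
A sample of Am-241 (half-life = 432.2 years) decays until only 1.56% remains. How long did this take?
t = t½ × log₂(N₀/N) = 2594 years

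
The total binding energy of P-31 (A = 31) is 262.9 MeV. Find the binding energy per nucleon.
B.E./A = 262.9/31 = 8.481 MeV/nucleon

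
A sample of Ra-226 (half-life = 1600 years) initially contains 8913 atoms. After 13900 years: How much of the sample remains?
N = N₀(1/2)^(t/t½) = 21.62 atoms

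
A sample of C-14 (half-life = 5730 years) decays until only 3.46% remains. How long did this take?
t = t½ × log₂(N₀/N) = 27810 years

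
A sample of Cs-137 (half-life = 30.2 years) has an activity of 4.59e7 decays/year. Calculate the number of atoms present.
N = A/λ = 2e9 atoms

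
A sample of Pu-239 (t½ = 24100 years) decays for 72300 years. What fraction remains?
N/N₀ = (1/2)^(t/t½) = 0.125 = 12.5%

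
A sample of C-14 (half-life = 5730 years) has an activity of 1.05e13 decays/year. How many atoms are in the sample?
N = A/λ = 8.68e16 atoms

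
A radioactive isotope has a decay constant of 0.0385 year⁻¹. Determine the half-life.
t½ = ln(2)/λ = 18 years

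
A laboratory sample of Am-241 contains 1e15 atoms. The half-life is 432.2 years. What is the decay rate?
A = λN = 1.604e12 decays/year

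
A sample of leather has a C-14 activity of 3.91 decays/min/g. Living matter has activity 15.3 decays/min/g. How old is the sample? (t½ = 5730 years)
Age = t½ × log₂(A₀/A) = 11280 years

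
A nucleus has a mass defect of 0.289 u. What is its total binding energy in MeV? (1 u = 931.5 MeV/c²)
B.E. = Δm × 931.5 = 269.2 MeV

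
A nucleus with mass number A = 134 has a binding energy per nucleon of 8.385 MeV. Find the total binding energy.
B.E. = 8.385 × 134 = 1124 MeV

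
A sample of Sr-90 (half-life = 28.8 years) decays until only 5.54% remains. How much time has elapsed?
t = t½ × log₂(N₀/N) = 120.2 years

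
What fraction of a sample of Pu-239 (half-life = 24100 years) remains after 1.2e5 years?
N/N₀ = (1/2)^(t/t½) = 0.0317 = 3.17%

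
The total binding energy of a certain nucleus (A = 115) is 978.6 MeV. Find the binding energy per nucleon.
B.E./A = 978.6/115 = 8.51 MeV/nucleon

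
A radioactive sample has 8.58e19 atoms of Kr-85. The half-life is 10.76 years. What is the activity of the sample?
A = λN = 5.527e18 decays/year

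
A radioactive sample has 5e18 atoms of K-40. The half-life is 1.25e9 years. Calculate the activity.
A = λN = 2.773e9 decays/year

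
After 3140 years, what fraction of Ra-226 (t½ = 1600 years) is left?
N/N₀ = (1/2)^(t/t½) = 0.2566 = 25.7%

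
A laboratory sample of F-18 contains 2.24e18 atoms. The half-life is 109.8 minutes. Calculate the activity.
A = λN = 1.414e16 decays/minute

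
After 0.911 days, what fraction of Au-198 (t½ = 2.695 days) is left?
N/N₀ = (1/2)^(t/t½) = 0.7911 = 79.1%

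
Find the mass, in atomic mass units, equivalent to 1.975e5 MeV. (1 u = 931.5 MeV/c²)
m = E/c² = 212 u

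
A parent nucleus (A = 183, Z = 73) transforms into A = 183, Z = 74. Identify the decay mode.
ΔA = 0, ΔZ = +1 ⇒ beta-minus decay (β⁻)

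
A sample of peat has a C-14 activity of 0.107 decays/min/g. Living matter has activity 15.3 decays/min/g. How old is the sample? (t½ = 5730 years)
Age = t½ × log₂(A₀/A) = 41030 years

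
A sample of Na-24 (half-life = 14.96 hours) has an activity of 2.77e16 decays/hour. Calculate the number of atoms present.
N = A/λ = 5.978e17 atoms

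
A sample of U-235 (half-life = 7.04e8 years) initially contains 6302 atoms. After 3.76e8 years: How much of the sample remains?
N = N₀(1/2)^(t/t½) = 4352 atoms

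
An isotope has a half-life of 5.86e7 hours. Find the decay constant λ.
λ = ln(2)/t½ = 1.183e-8 hour⁻¹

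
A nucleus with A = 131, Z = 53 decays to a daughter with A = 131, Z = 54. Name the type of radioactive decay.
ΔA = 0, ΔZ = +1 ⇒ beta-minus decay (β⁻)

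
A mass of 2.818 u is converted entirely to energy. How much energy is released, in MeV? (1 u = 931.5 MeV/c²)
E = mc² = 2625 MeV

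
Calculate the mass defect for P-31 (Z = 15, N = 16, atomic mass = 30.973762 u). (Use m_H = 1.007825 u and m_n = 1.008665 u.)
Δm = Z·m_H + N·m_n − M = 0.2823 u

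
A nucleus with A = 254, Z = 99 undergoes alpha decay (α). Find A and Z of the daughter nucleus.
Daughter: A = 250, Z = 97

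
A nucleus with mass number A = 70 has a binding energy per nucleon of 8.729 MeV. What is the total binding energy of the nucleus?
B.E. = 8.729 × 70 = 611 MeV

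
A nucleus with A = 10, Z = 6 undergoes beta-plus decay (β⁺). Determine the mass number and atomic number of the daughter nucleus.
Daughter: A = 10, Z = 5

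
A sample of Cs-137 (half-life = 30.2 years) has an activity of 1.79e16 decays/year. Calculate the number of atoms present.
N = A/λ = 7.799e17 atoms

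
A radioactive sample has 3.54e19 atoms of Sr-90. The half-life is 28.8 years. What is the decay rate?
A = λN = 8.52e17 decays/year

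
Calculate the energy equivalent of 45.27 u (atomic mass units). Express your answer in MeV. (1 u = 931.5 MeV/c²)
E = mc² = 42170 MeV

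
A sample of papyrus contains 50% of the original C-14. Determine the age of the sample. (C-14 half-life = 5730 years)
Age = t½ × log₂(1/ratio) = 5730 years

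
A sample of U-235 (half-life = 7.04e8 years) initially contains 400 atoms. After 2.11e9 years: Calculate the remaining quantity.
N = N₀(1/2)^(t/t½) = 50.1 atoms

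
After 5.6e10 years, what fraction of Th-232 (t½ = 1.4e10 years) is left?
N/N₀ = (1/2)^(t/t½) = 0.0625 = 6.25%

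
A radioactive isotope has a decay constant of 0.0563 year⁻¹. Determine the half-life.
t½ = ln(2)/λ = 12.31 years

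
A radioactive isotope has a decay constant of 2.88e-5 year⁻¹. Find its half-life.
t½ = ln(2)/λ = 24070 years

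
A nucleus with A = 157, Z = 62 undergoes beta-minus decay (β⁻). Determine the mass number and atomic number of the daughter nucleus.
Daughter: A = 157, Z = 63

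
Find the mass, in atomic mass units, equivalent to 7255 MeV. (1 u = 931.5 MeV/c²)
m = E/c² = 7.789 u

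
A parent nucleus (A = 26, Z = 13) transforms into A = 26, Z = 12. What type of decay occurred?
ΔA = 0, ΔZ = -1 ⇒ beta-plus decay (β⁺) or electron capture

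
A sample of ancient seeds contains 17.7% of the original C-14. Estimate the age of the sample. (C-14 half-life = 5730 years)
Age = t½ × log₂(1/ratio) = 14310 years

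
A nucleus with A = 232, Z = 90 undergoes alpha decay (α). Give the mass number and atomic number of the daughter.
Daughter: A = 228, Z = 88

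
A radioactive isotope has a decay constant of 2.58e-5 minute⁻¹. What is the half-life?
t½ = ln(2)/λ = 26870 minutes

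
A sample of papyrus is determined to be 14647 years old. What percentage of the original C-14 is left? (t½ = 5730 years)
N/N₀ = (1/2)^(t/t½) = 0.17 = 17%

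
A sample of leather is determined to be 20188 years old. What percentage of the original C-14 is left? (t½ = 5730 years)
N/N₀ = (1/2)^(t/t½) = 0.08698 = 8.7%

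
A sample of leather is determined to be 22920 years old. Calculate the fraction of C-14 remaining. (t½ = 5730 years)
N/N₀ = (1/2)^(t/t½) = 0.0625 = 6.25%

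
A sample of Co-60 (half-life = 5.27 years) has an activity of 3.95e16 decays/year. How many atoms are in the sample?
N = A/λ = 3.003e17 atoms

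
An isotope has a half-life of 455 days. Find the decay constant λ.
λ = ln(2)/t½ = 0.001523 day⁻¹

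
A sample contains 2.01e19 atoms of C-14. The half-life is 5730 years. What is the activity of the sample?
A = λN = 2.431e15 decays/year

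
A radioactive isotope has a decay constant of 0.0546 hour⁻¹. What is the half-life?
t½ = ln(2)/λ = 12.7 hours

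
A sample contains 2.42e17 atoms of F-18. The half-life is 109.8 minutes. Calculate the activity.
A = λN = 1.528e15 decays/minute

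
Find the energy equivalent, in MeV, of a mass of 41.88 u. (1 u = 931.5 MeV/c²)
E = mc² = 39010 MeV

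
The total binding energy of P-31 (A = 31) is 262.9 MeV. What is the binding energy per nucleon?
B.E./A = 262.9/31 = 8.481 MeV/nucleon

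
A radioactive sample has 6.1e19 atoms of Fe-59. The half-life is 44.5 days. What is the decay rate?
A = λN = 9.502e17 decays/day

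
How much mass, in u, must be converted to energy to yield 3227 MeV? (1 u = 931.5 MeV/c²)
m = E/c² = 3.464 u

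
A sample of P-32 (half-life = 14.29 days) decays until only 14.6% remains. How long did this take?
t = t½ × log₂(N₀/N) = 39.67 days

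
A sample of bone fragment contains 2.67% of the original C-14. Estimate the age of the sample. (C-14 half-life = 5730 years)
Age = t½ × log₂(1/ratio) = 29950 years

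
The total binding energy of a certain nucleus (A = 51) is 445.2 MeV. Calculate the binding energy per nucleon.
B.E./A = 445.2/51 = 8.729 MeV/nucleon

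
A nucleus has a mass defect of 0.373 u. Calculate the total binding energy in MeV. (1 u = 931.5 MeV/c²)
B.E. = Δm × 931.5 = 347.4 MeV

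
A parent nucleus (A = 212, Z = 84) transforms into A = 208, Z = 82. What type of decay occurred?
ΔA = -4, ΔZ = -2 ⇒ alpha decay (α)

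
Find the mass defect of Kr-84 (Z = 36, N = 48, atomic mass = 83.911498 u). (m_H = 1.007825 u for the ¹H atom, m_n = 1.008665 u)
Δm = Z·m_H + N·m_n − M = 0.7861 u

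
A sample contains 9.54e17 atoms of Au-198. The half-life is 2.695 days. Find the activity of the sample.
A = λN = 2.454e17 decays/day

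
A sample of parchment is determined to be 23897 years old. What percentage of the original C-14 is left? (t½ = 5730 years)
N/N₀ = (1/2)^(t/t½) = 0.05553 = 5.55%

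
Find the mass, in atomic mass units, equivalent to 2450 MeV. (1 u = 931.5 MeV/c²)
m = E/c² = 2.63 u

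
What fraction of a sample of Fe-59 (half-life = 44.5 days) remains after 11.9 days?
N/N₀ = (1/2)^(t/t½) = 0.8308 = 83.1%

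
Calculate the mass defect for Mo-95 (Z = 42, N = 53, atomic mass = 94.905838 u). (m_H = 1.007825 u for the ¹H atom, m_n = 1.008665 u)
Δm = Z·m_H + N·m_n − M = 0.8821 u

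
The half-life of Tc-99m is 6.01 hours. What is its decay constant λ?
λ = ln(2)/t½ = 0.1153 hour⁻¹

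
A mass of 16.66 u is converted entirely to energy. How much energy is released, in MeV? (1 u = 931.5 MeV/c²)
E = mc² = 15520 MeV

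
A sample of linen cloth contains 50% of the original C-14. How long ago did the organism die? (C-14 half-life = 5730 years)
Age = t½ × log₂(1/ratio) = 5730 years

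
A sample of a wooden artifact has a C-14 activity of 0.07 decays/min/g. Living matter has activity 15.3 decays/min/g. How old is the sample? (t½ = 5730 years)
Age = t½ × log₂(A₀/A) = 44530 years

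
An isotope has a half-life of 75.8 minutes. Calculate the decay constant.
λ = ln(2)/t½ = 0.009144 minute⁻¹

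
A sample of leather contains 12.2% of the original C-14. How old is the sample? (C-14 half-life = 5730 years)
Age = t½ × log₂(1/ratio) = 17390 years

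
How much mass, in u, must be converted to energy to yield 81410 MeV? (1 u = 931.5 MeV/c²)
m = E/c² = 87.4 u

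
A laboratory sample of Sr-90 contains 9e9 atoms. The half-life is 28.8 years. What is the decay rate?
A = λN = 2.166e8 decays/year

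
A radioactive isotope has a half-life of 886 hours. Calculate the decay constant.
λ = ln(2)/t½ = 7.823e-4 hour⁻¹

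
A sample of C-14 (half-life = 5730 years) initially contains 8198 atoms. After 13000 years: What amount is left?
N = N₀(1/2)^(t/t½) = 1701 atoms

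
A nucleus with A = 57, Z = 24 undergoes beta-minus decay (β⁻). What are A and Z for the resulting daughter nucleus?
Daughter: A = 57, Z = 25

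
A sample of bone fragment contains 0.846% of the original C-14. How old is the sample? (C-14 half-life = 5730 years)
Age = t½ × log₂(1/ratio) = 39450 years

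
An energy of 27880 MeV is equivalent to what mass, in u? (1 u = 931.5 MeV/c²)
m = E/c² = 29.93 u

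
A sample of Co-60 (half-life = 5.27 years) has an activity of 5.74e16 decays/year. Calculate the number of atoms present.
N = A/λ = 4.364e17 atoms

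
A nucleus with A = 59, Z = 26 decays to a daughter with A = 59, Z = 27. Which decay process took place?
ΔA = 0, ΔZ = +1 ⇒ beta-minus decay (β⁻)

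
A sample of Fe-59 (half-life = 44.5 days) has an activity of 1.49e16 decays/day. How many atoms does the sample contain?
N = A/λ = 9.566e17 atoms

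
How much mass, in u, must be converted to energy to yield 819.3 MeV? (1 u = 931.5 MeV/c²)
m = E/c² = 0.8795 u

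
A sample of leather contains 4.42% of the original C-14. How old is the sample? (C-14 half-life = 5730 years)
Age = t½ × log₂(1/ratio) = 25780 years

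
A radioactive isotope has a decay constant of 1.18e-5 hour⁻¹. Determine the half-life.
t½ = ln(2)/λ = 58740 hours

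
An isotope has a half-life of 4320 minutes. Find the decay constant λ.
λ = ln(2)/t½ = 1.605e-4 minute⁻¹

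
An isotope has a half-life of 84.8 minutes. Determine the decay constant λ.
λ = ln(2)/t½ = 0.008174 minute⁻¹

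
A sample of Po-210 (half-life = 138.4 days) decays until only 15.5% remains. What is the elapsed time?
t = t½ × log₂(N₀/N) = 372.2 days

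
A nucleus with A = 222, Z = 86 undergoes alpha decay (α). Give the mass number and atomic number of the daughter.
Daughter: A = 218, Z = 84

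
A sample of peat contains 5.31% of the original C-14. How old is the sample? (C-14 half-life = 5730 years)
Age = t½ × log₂(1/ratio) = 24270 years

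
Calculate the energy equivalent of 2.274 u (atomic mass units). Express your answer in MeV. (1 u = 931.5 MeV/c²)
E = mc² = 2118 MeV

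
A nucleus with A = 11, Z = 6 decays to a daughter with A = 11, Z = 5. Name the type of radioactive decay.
ΔA = 0, ΔZ = -1 ⇒ beta-plus decay (β⁺) or electron capture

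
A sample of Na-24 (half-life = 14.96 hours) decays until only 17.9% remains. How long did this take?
t = t½ × log₂(N₀/N) = 37.13 hours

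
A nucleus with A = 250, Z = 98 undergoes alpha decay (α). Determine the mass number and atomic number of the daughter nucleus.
Daughter: A = 246, Z = 96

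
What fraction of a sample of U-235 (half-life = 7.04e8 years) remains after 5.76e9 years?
N/N₀ = (1/2)^(t/t½) = 0.003444 = 0.344%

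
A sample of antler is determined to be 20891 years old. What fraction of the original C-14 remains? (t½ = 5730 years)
N/N₀ = (1/2)^(t/t½) = 0.07989 = 7.99%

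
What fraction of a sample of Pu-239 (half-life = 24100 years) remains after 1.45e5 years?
N/N₀ = (1/2)^(t/t½) = 0.01545 = 1.54%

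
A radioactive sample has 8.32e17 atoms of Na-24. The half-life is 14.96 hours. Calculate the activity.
A = λN = 3.855e16 decays/hour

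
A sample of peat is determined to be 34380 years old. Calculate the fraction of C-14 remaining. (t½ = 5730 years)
N/N₀ = (1/2)^(t/t½) = 0.01562 = 1.56%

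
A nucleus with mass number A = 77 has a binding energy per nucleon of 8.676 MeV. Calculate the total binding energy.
B.E. = 8.676 × 77 = 668.1 MeV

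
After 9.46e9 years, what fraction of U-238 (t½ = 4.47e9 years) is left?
N/N₀ = (1/2)^(t/t½) = 0.2306 = 23.1%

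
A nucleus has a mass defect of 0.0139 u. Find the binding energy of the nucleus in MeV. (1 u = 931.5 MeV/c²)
B.E. = Δm × 931.5 = 12.95 MeV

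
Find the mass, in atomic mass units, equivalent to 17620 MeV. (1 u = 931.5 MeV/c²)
m = E/c² = 18.92 u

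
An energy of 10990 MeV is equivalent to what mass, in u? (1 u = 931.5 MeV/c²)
m = E/c² = 11.8 u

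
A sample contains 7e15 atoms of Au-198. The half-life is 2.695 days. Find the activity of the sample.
A = λN = 1.8e15 decays/day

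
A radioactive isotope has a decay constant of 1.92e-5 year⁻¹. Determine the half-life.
t½ = ln(2)/λ = 36100 years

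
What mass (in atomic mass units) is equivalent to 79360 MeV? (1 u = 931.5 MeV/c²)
m = E/c² = 85.2 u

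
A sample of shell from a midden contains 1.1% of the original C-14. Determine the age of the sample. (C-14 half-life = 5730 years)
Age = t½ × log₂(1/ratio) = 37280 years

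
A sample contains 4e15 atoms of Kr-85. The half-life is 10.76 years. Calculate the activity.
A = λN = 2.577e14 decays/year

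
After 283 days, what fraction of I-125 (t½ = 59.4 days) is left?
N/N₀ = (1/2)^(t/t½) = 0.0368 = 3.68%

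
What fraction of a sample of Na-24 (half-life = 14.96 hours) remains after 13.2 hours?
N/N₀ = (1/2)^(t/t½) = 0.5425 = 54.2%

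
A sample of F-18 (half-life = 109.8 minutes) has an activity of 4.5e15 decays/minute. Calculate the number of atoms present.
N = A/λ = 7.128e17 atoms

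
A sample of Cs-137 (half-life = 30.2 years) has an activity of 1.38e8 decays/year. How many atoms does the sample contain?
N = A/λ = 6.013e9 atoms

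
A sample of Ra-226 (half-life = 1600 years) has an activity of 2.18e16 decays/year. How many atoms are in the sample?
N = A/λ = 5.032e19 atoms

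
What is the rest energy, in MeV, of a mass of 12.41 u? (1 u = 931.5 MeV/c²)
E = mc² = 11560 MeV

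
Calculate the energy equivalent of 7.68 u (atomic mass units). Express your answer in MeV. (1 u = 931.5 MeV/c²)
E = mc² = 7154 MeV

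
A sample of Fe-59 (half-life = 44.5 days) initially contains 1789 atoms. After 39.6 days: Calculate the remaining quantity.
N = N₀(1/2)^(t/t½) = 965.4 atoms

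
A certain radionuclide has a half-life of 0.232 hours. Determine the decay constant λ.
λ = ln(2)/t½ = 2.988 hour⁻¹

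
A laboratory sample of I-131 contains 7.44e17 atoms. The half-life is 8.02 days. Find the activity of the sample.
A = λN = 6.43e16 decays/day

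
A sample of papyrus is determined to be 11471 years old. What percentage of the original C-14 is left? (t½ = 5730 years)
N/N₀ = (1/2)^(t/t½) = 0.2497 = 25%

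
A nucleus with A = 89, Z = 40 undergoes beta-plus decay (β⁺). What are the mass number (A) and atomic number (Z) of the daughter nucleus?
Daughter: A = 89, Z = 39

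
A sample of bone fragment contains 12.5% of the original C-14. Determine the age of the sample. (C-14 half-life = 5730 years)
Age = t½ × log₂(1/ratio) = 17190 years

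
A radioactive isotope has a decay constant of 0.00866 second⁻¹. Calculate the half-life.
t½ = ln(2)/λ = 80.04 seconds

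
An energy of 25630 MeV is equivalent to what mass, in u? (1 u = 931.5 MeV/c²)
m = E/c² = 27.51 u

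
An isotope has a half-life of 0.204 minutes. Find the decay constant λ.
λ = ln(2)/t½ = 3.398 minute⁻¹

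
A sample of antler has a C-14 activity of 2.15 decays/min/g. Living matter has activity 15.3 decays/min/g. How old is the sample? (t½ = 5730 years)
Age = t½ × log₂(A₀/A) = 16220 years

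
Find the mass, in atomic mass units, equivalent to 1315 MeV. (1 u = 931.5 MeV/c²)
m = E/c² = 1.412 u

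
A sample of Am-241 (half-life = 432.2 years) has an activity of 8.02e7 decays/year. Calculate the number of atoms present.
N = A/λ = 5.001e10 atoms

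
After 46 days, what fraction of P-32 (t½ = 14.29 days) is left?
N/N₀ = (1/2)^(t/t½) = 0.1074 = 10.7%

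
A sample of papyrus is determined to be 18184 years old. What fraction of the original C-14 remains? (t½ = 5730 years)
N/N₀ = (1/2)^(t/t½) = 0.1108 = 11.1%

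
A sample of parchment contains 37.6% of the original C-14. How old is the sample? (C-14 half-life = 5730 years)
Age = t½ × log₂(1/ratio) = 8086 years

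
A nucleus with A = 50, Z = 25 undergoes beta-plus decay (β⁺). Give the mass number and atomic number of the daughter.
Daughter: A = 50, Z = 24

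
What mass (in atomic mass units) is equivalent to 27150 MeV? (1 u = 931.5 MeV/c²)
m = E/c² = 29.15 u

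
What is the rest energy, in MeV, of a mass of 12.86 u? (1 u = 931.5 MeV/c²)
E = mc² = 11980 MeV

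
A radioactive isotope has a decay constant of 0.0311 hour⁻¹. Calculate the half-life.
t½ = ln(2)/λ = 22.29 hours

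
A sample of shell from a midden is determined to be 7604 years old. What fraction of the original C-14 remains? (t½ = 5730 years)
N/N₀ = (1/2)^(t/t½) = 0.3986 = 39.9%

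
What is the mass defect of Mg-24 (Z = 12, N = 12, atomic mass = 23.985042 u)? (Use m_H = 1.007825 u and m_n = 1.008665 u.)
Δm = Z·m_H + N·m_n − M = 0.2128 u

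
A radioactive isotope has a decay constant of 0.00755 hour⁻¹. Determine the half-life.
t½ = ln(2)/λ = 91.81 hours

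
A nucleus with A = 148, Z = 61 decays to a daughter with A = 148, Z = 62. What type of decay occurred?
ΔA = 0, ΔZ = +1 ⇒ beta-minus decay (β⁻)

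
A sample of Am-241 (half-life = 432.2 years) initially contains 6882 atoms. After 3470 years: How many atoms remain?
N = N₀(1/2)^(t/t½) = 26.35 atoms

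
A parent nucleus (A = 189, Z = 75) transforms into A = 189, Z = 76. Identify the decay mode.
ΔA = 0, ΔZ = +1 ⇒ beta-minus decay (β⁻)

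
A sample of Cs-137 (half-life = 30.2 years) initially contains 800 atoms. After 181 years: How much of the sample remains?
N = N₀(1/2)^(t/t½) = 12.56 atoms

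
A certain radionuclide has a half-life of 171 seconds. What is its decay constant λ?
λ = ln(2)/t½ = 0.004053 second⁻¹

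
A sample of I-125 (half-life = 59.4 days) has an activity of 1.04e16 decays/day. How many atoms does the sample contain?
N = A/λ = 8.912e17 atoms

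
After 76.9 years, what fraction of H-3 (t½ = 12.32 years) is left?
N/N₀ = (1/2)^(t/t½) = 0.01321 = 1.32%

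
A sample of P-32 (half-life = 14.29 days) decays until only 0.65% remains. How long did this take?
t = t½ × log₂(N₀/N) = 103.8 days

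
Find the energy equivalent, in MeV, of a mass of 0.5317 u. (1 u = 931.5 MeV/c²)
E = mc² = 495.3 MeV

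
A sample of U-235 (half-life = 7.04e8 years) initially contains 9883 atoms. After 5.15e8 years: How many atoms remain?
N = N₀(1/2)^(t/t½) = 5952 atoms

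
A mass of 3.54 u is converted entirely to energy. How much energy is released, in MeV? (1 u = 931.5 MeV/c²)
E = mc² = 3298 MeV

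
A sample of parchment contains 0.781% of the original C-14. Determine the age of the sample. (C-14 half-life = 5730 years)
Age = t½ × log₂(1/ratio) = 40110 years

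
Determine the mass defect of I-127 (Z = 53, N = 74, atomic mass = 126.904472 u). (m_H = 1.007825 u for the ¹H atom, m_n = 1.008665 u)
Δm = Z·m_H + N·m_n − M = 1.151 u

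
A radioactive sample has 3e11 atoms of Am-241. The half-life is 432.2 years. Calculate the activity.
A = λN = 4.811e8 decays/year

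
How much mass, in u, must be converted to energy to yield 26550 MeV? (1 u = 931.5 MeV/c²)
m = E/c² = 28.5 u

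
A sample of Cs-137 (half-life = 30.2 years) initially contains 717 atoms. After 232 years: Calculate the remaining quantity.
N = N₀(1/2)^(t/t½) = 3.491 atoms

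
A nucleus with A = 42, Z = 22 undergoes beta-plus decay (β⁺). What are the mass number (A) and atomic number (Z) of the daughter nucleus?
Daughter: A = 42, Z = 21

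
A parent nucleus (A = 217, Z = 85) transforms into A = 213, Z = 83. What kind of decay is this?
ΔA = -4, ΔZ = -2 ⇒ alpha decay (α)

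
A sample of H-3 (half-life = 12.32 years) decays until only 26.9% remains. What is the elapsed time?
t = t½ × log₂(N₀/N) = 23.34 years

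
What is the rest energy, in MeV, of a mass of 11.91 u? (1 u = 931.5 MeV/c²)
E = mc² = 11090 MeV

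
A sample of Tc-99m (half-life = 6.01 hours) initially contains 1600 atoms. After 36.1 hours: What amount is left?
N = N₀(1/2)^(t/t½) = 24.88 atoms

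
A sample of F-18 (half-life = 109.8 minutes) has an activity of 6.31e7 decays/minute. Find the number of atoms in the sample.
N = A/λ = 9.996e9 atoms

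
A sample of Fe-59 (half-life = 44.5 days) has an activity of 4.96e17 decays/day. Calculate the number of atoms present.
N = A/λ = 3.184e19 atoms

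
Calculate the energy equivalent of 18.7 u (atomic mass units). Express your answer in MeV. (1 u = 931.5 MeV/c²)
E = mc² = 17420 MeV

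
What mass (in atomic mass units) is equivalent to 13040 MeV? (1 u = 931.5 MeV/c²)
m = E/c² = 14 u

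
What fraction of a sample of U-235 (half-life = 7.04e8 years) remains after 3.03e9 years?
N/N₀ = (1/2)^(t/t½) = 0.05063 = 5.06%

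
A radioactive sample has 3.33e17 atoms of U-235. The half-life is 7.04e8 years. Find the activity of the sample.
A = λN = 3.279e8 decays/year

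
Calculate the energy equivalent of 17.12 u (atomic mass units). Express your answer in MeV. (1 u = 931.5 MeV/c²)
E = mc² = 15950 MeV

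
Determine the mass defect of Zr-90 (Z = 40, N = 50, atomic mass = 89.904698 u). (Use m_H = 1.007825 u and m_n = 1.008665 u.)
Δm = Z·m_H + N·m_n − M = 0.8416 u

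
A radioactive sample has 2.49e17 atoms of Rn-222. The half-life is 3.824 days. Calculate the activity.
A = λN = 4.513e16 decays/day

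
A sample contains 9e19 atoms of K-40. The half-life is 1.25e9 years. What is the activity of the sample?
A = λN = 4.991e10 decays/year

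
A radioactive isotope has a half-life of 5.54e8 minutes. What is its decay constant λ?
λ = ln(2)/t½ = 1.251e-9 minute⁻¹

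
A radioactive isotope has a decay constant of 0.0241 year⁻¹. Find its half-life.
t½ = ln(2)/λ = 28.76 years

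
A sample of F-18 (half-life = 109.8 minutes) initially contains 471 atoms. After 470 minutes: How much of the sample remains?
N = N₀(1/2)^(t/t½) = 24.24 atoms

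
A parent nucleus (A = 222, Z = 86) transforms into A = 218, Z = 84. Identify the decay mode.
ΔA = -4, ΔZ = -2 ⇒ alpha decay (α)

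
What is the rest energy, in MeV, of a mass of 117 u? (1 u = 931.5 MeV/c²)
E = mc² = 1.09e5 MeV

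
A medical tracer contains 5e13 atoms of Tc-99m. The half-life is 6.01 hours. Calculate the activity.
A = λN = 5.767e12 decays/hour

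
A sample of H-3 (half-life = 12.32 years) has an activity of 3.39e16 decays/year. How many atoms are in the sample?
N = A/λ = 6.025e17 atoms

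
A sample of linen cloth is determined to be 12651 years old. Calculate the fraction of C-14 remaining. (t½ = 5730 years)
N/N₀ = (1/2)^(t/t½) = 0.2165 = 21.6%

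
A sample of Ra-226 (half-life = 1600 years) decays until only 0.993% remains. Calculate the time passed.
t = t½ × log₂(N₀/N) = 10650 years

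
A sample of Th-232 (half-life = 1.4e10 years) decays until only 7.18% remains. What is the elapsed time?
t = t½ × log₂(N₀/N) = 5.32e10 years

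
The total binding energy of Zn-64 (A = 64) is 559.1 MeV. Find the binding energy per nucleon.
B.E./A = 559.1/64 = 8.736 MeV/nucleon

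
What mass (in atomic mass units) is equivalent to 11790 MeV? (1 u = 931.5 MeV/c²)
m = E/c² = 12.66 u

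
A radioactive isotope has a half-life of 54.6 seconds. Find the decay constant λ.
λ = ln(2)/t½ = 0.0127 second⁻¹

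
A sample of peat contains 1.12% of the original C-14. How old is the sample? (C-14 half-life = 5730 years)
Age = t½ × log₂(1/ratio) = 37130 years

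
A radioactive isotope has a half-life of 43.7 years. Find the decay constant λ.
λ = ln(2)/t½ = 0.01586 year⁻¹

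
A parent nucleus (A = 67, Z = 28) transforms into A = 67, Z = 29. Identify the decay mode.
ΔA = 0, ΔZ = +1 ⇒ beta-minus decay (β⁻)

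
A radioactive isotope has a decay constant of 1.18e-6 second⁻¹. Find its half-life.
t½ = ln(2)/λ = 5.874e5 seconds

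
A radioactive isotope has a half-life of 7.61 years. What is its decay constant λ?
λ = ln(2)/t½ = 0.09108 year⁻¹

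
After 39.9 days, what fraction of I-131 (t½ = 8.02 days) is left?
N/N₀ = (1/2)^(t/t½) = 0.03179 = 3.18%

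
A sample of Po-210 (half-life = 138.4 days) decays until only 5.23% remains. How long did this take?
t = t½ × log₂(N₀/N) = 589.2 days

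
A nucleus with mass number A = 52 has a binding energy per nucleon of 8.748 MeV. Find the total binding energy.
B.E. = 8.748 × 52 = 454.9 MeV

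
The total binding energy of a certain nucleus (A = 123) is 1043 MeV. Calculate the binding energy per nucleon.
B.E./A = 1043/123 = 8.48 MeV/nucleon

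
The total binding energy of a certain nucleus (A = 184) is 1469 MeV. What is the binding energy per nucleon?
B.E./A = 1469/184 = 7.984 MeV/nucleon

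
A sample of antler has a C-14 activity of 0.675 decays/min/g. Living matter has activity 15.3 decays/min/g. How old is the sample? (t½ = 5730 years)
Age = t½ × log₂(A₀/A) = 25800 years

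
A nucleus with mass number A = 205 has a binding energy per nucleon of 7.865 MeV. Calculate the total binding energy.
B.E. = 7.865 × 205 = 1612 MeV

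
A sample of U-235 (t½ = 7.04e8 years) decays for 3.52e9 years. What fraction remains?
N/N₀ = (1/2)^(t/t½) = 0.03125 = 3.12%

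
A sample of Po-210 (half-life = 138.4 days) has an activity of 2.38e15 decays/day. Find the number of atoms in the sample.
N = A/λ = 4.752e17 atoms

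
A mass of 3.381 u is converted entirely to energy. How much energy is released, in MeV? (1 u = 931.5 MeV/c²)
E = mc² = 3149 MeV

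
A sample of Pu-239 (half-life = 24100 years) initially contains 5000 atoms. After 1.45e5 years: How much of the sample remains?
N = N₀(1/2)^(t/t½) = 77.23 atoms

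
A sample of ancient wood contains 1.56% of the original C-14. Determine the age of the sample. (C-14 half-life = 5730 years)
Age = t½ × log₂(1/ratio) = 34390 years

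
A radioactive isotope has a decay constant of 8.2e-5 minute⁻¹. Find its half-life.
t½ = ln(2)/λ = 8453 minutes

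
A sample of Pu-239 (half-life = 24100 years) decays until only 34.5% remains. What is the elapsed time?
t = t½ × log₂(N₀/N) = 37000 years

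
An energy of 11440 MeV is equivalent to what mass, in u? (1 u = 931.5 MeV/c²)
m = E/c² = 12.28 u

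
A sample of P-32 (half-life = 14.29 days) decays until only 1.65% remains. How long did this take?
t = t½ × log₂(N₀/N) = 84.62 days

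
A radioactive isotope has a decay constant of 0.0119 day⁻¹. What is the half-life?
t½ = ln(2)/λ = 58.25 days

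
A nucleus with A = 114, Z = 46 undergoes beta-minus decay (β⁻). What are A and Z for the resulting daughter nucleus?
Daughter: A = 114, Z = 47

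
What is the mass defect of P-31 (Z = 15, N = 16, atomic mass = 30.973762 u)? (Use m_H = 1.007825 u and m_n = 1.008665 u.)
Δm = Z·m_H + N·m_n − M = 0.2823 u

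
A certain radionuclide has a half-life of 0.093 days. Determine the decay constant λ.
λ = ln(2)/t½ = 7.453 day⁻¹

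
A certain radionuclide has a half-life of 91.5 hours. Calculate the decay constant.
λ = ln(2)/t½ = 0.007575 hour⁻¹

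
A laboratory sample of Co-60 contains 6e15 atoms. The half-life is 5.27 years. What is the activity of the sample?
A = λN = 7.892e14 decays/year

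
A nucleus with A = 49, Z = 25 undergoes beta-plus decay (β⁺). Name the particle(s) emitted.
β⁺: positron (e⁺) + neutrino (νₑ)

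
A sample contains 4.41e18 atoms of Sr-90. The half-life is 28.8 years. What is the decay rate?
A = λN = 1.061e17 decays/year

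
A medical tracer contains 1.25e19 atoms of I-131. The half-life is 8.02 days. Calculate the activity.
A = λN = 1.08e18 decays/day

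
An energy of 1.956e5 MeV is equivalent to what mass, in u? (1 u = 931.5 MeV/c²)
m = E/c² = 210 u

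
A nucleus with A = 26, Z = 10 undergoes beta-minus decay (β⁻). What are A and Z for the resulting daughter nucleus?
Daughter: A = 26, Z = 11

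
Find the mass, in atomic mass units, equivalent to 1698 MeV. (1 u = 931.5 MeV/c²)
m = E/c² = 1.823 u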